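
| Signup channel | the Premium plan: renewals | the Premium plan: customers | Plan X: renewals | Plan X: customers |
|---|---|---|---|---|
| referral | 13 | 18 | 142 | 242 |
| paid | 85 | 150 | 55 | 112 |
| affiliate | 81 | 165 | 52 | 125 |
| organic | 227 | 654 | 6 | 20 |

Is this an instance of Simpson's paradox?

Referral: the Premium plan 13/18 = 72.2%, Plan X 142/242 = 58.7% → the Premium plan
Paid: the Premium plan 85/150 = 56.7%, Plan X 55/112 = 49.1% → the Premium plan
Affiliate: the Premium plan 81/165 = 49.1%, Plan X 52/125 = 41.6% → the Premium plan
Organic: the Premium plan 227/654 = 34.7%, Plan X 6/20 = 30.0% → the Premium plan
Overall: the Premium plan 406/987 = 41.1%, Plan X 255/499 = 51.1% → Plan X
The Premium plan wins each signup group but Plan X wins overall — the comparison reverses. The Premium plan's customers skew toward organic, which has a lower base rate.

Yes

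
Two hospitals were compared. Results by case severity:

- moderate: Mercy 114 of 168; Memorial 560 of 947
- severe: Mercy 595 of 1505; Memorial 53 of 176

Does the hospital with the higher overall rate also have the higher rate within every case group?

No

Moderate: Mercy 114/168 = 67.9%, Memorial 560/947 = 59.1% → Mercy
Severe: Mercy 595/1505 = 39.5%, Memorial 53/176 = 30.1% → Mercy
Overall: Mercy 709/1673 = 42.4%, Memorial 613/1123 = 54.6% → Memorial
Mercy wins each case group but Memorial wins overall — the comparison reverses. Mercy's patients skew toward severe, which has a lower base rate.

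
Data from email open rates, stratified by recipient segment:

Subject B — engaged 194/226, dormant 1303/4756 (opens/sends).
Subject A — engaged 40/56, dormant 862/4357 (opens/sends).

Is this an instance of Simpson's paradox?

Engaged: Subject B 194/226 = 85.8%, Subject A 40/56 = 71.4% → Subject B
Dormant: Subject B 1303/4756 = 27.4%, Subject A 862/4357 = 19.8% → Subject B
Overall: Subject B 1497/4982 = 30.0%, Subject A 902/4413 = 20.4% → Subject B
Subject B wins overall and in every recipient group — no reversal.

No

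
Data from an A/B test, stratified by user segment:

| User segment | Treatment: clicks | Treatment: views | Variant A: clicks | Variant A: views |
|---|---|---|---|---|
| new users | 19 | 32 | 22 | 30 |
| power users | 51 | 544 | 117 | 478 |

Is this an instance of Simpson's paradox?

New users: Treatment 19/32 = 59.4%, Variant A 22/30 = 73.3% → Variant A
Power users: Treatment 51/544 = 9.4%, Variant A 117/478 = 24.5% → Variant A
Overall: Treatment 70/576 = 12.2%, Variant A 139/508 = 27.4% → Variant A
Variant A wins overall and in every user group — no reversal.

No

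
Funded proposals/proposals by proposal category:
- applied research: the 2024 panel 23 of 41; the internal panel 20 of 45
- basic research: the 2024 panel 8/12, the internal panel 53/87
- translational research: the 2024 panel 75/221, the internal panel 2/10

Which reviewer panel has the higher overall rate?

the internal panel

Applied research: the 2024 panel 23/41 = 56.1%, the internal panel 20/45 = 44.4% → the 2024 panel
Basic research: the 2024 panel 8/12 = 66.7%, the internal panel 53/87 = 60.9% → the 2024 panel
Translational research: the 2024 panel 75/221 = 33.9%, the internal panel 2/10 = 20.0% → the 2024 panel
Overall: the 2024 panel 106/274 = 38.7%, the internal panel 75/142 = 52.8% → the internal panel
(The 2024 panel wins every proposal group but the internal panel wins overall — the 2024 panel's proposals skew toward the low-rate translational research group.)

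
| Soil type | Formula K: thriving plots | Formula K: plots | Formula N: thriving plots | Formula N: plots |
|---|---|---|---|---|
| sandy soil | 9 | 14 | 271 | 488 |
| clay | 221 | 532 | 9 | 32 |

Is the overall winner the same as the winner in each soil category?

Sandy soil: Formula K 9/14 = 64.3%, Formula N 271/488 = 55.5% → Formula K
Clay: Formula K 221/532 = 41.5%, Formula N 9/32 = 28.1% → Formula K
Overall: Formula K 230/546 = 42.1%, Formula N 280/520 = 53.8% → Formula N
Formula K wins each soil group but Formula N wins overall — the comparison reverses. Formula K's plots skew toward clay, which has a lower base rate.

No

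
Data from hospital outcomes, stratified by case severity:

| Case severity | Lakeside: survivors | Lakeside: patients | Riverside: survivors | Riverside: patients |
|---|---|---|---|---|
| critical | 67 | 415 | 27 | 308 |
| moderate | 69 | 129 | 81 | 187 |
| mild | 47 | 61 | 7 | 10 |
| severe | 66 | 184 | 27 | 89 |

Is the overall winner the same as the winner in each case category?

Critical: Lakeside 67/415 = 16.1%, Riverside 27/308 = 8.8% → Lakeside
Moderate: Lakeside 69/129 = 53.5%, Riverside 81/187 = 43.3% → Lakeside
Mild: Lakeside 47/61 = 77.0%, Riverside 7/10 = 70.0% → Lakeside
Severe: Lakeside 66/184 = 35.9%, Riverside 27/89 = 30.3% → Lakeside
Overall: Lakeside 249/789 = 31.6%, Riverside 142/594 = 23.9% → Lakeside
Lakeside wins overall and in every case group — no reversal.

Yes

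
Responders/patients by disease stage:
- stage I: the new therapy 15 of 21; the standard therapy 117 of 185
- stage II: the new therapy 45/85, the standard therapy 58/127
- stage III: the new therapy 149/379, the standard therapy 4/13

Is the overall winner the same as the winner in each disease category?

No

Stage I: the new therapy 15/21 = 71.4%, the standard therapy 117/185 = 63.2% → the new therapy
Stage II: the new therapy 45/85 = 52.9%, the standard therapy 58/127 = 45.7% → the new therapy
Stage III: the new therapy 149/379 = 39.3%, the standard therapy 4/13 = 30.8% → the new therapy
Overall: the new therapy 209/485 = 43.1%, the standard therapy 179/325 = 55.1% → the standard therapy
The new therapy wins each disease group but the standard therapy wins overall — the comparison reverses. The new therapy's patients skew toward stage III, which has a lower base rate.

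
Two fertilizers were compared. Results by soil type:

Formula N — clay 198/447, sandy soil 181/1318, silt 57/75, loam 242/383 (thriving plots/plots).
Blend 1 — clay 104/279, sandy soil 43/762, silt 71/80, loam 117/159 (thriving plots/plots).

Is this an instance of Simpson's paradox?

No

Clay: Formula N 198/447 = 44.3%, Blend 1 104/279 = 37.3% → Formula N
Sandy soil: Formula N 181/1318 = 13.7%, Blend 1 43/762 = 5.6% → Formula N
Silt: Formula N 57/75 = 76.0%, Blend 1 71/80 = 88.8% → Blend 1
Loam: Formula N 242/383 = 63.2%, Blend 1 117/159 = 73.6% → Blend 1
Overall: Formula N 678/2223 = 30.5%, Blend 1 335/1280 = 26.2% → Formula N
Neither sweeps: Formula N wins 2 of 4 groups, Blend 1 wins 2. Formula N wins overall but not every group — no Simpson reversal.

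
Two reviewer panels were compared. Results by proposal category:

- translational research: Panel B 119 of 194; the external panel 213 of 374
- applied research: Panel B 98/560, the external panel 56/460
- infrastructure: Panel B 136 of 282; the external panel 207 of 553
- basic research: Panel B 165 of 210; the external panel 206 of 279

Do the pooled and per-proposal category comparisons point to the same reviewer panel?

Translational research: Panel B 119/194 = 61.3%, the external panel 213/374 = 57.0% → Panel B
Applied research: Panel B 98/560 = 17.5%, the external panel 56/460 = 12.2% → Panel B
Infrastructure: Panel B 136/282 = 48.2%, the external panel 207/553 = 37.4% → Panel B
Basic research: Panel B 165/210 = 78.6%, the external panel 206/279 = 73.8% → Panel B
Overall: Panel B 518/1246 = 41.6%, the external panel 682/1666 = 40.9% → Panel B
Panel B wins overall and in every proposal group — no reversal.

Yes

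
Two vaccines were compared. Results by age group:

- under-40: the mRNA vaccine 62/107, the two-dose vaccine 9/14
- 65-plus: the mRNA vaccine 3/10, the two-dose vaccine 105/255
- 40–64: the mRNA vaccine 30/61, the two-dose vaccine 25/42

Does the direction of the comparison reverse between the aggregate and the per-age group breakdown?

Under-40: the mRNA vaccine 62/107 = 57.9%, the two-dose vaccine 9/14 = 64.3% → the two-dose vaccine
65-plus: the mRNA vaccine 3/10 = 30.0%, the two-dose vaccine 105/255 = 41.2% → the two-dose vaccine
40–64: the mRNA vaccine 30/61 = 49.2%, the two-dose vaccine 25/42 = 59.5% → the two-dose vaccine
Overall: the mRNA vaccine 95/178 = 53.4%, the two-dose vaccine 139/311 = 44.7% → the mRNA vaccine
The two-dose vaccine wins each age group but the mRNA vaccine wins overall — the comparison reverses. The two-dose vaccine's recipients skew toward 65-plus, which has a lower base rate.

Yes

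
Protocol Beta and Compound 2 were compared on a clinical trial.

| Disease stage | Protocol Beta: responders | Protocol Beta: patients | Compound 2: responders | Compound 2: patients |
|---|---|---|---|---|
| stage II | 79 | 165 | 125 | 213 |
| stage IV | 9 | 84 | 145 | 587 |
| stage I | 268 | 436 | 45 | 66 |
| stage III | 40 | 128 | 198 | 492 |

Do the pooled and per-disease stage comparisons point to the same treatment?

No

Stage II: Protocol Beta 79/165 = 47.9%, Compound 2 125/213 = 58.7% → Compound 2
Stage IV: Protocol Beta 9/84 = 10.7%, Compound 2 145/587 = 24.7% → Compound 2
Stage I: Protocol Beta 268/436 = 61.5%, Compound 2 45/66 = 68.2% → Compound 2
Stage III: Protocol Beta 40/128 = 31.2%, Compound 2 198/492 = 40.2% → Compound 2
Overall: Protocol Beta 396/813 = 48.7%, Compound 2 513/1358 = 37.8% → Protocol Beta
Compound 2 wins each disease group but Protocol Beta wins overall — the comparison reverses. Compound 2's patients skew toward stage IV, which has a lower base rate.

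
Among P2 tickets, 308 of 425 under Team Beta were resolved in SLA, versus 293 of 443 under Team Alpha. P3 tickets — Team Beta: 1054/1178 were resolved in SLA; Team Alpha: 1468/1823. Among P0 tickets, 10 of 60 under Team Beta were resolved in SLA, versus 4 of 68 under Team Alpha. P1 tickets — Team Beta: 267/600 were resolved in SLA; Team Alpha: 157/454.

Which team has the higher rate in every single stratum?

P2: Team Beta 308/425 = 72.5%, Team Alpha 293/443 = 66.1% → Team Beta
P3: Team Beta 1054/1178 = 89.5%, Team Alpha 1468/1823 = 80.5% → Team Beta
P0: Team Beta 10/60 = 16.7%, Team Alpha 4/68 = 5.9% → Team Beta
P1: Team Beta 267/600 = 44.5%, Team Alpha 157/454 = 34.6% → Team Beta
Team Beta has the higher rate in all 4 groups.

Team Beta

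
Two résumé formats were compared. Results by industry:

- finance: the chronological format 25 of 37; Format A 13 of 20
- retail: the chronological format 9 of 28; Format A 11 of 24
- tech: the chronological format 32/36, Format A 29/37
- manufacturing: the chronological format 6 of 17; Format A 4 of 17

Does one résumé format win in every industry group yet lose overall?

Finance: the chronological format 25/37 = 67.6%, Format A 13/20 = 65.0% → the chronological format
Retail: the chronological format 9/28 = 32.1%, Format A 11/24 = 45.8% → Format A
Tech: the chronological format 32/36 = 88.9%, Format A 29/37 = 78.4% → the chronological format
Manufacturing: the chronological format 6/17 = 35.3%, Format A 4/17 = 23.5% → the chronological format
Overall: the chronological format 72/118 = 61.0%, Format A 57/98 = 58.2% → the chronological format
Neither sweeps: the chronological format wins 3 of 4 groups, Format A wins 1. The chronological format wins overall but not every group — no Simpson reversal.

No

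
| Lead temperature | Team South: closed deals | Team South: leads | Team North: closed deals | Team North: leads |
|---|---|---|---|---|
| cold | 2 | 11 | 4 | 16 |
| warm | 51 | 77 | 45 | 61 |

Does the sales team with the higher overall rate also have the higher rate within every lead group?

Yes

Cold: Team South 2/11 = 18.2%, Team North 4/16 = 25.0% → Team North
Warm: Team South 51/77 = 66.2%, Team North 45/61 = 73.8% → Team North
Overall: Team South 53/88 = 60.2%, Team North 49/77 = 63.6% → Team North
Team North wins overall and in every lead group — no reversal.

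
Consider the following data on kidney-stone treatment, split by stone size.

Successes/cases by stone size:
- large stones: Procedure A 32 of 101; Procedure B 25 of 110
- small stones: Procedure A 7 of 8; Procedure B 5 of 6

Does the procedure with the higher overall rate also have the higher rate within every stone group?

Yes

Large stones: Procedure A 32/101 = 31.7%, Procedure B 25/110 = 22.7% → Procedure A
Small stones: Procedure A 7/8 = 87.5%, Procedure B 5/6 = 83.3% → Procedure A
Overall: Procedure A 39/109 = 35.8%, Procedure B 30/116 = 25.9% → Procedure A
Procedure A wins overall and in every stone group — no reversal.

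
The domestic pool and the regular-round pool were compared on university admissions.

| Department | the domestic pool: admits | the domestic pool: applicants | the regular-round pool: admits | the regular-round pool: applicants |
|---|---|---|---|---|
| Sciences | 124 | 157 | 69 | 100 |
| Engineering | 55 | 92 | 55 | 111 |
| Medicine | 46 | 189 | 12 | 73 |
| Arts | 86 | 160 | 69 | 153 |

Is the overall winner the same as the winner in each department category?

Sciences: the domestic pool 124/157 = 79.0%, the regular-round pool 69/100 = 69.0% → the domestic pool
Engineering: the domestic pool 55/92 = 59.8%, the regular-round pool 55/111 = 49.5% → the domestic pool
Medicine: the domestic pool 46/189 = 24.3%, the regular-round pool 12/73 = 16.4% → the domestic pool
Arts: the domestic pool 86/160 = 53.8%, the regular-round pool 69/153 = 45.1% → the domestic pool
Overall: the domestic pool 311/598 = 52.0%, the regular-round pool 205/437 = 46.9% → the domestic pool
The domestic pool wins overall and in every department group — no reversal.

Yes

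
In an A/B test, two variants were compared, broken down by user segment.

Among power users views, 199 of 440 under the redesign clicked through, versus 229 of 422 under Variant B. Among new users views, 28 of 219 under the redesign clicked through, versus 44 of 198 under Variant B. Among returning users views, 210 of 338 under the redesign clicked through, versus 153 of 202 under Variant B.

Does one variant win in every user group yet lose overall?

No

Power users: the redesign 199/440 = 45.2%, Variant B 229/422 = 54.3% → Variant B
New users: the redesign 28/219 = 12.8%, Variant B 44/198 = 22.2% → Variant B
Returning users: the redesign 210/338 = 62.1%, Variant B 153/202 = 75.7% → Variant B
Overall: the redesign 437/997 = 43.8%, Variant B 426/822 = 51.8% → Variant B
Variant B wins overall and in every user group — no reversal.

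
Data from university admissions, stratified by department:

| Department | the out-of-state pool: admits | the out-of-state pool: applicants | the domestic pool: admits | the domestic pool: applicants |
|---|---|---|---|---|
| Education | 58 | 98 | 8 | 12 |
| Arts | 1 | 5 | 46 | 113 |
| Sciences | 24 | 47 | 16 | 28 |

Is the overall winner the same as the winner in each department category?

Education: the out-of-state pool 58/98 = 59.2%, the domestic pool 8/12 = 66.7% → the domestic pool
Arts: the out-of-state pool 1/5 = 20.0%, the domestic pool 46/113 = 40.7% → the domestic pool
Sciences: the out-of-state pool 24/47 = 51.1%, the domestic pool 16/28 = 57.1% → the domestic pool
Overall: the out-of-state pool 83/150 = 55.3%, the domestic pool 70/153 = 45.8% → the out-of-state pool
The domestic pool wins each department group but the out-of-state pool wins overall — the comparison reverses. The domestic pool's applicants skew toward Arts, which has a lower base rate.

No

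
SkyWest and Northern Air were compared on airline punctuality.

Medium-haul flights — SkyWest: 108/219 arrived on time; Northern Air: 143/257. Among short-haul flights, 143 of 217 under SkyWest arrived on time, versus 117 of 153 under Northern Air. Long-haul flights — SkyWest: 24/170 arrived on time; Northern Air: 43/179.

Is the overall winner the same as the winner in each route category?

Yes

Medium-haul: SkyWest 108/219 = 49.3%, Northern Air 143/257 = 55.6% → Northern Air
Short-haul: SkyWest 143/217 = 65.9%, Northern Air 117/153 = 76.5% → Northern Air
Long-haul: SkyWest 24/170 = 14.1%, Northern Air 43/179 = 24.0% → Northern Air
Overall: SkyWest 275/606 = 45.4%, Northern Air 303/589 = 51.4% → Northern Air
Northern Air wins overall and in every route group — no reversal.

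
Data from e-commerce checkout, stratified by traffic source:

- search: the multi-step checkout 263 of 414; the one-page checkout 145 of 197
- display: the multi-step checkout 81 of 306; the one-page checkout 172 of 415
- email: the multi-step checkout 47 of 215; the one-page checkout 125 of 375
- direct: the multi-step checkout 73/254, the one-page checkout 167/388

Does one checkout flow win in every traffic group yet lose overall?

Search: the multi-step checkout 263/414 = 63.5%, the one-page checkout 145/197 = 73.6% → the one-page checkout
Display: the multi-step checkout 81/306 = 26.5%, the one-page checkout 172/415 = 41.4% → the one-page checkout
Email: the multi-step checkout 47/215 = 21.9%, the one-page checkout 125/375 = 33.3% → the one-page checkout
Direct: the multi-step checkout 73/254 = 28.7%, the one-page checkout 167/388 = 43.0% → the one-page checkout
Overall: the multi-step checkout 464/1189 = 39.0%, the one-page checkout 609/1375 = 44.3% → the one-page checkout
The one-page checkout wins overall and in every traffic group — no reversal.

No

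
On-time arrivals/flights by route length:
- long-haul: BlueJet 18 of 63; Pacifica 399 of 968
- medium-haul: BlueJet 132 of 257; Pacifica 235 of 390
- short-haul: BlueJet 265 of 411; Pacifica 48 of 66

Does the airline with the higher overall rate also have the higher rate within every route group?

Long-haul: BlueJet 18/63 = 28.6%, Pacifica 399/968 = 41.2% → Pacifica
Medium-haul: BlueJet 132/257 = 51.4%, Pacifica 235/390 = 60.3% → Pacifica
Short-haul: BlueJet 265/411 = 64.5%, Pacifica 48/66 = 72.7% → Pacifica
Overall: BlueJet 415/731 = 56.8%, Pacifica 682/1424 = 47.9% → BlueJet
Pacifica wins each route group but BlueJet wins overall — the comparison reverses. Pacifica's flights skew toward long-haul, which has a lower base rate.

No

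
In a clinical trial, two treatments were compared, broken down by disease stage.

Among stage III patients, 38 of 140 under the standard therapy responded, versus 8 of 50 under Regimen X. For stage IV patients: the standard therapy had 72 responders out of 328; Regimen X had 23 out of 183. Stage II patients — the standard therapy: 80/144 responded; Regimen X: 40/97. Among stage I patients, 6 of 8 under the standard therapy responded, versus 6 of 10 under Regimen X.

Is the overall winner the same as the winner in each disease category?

Stage III: the standard therapy 38/140 = 27.1%, Regimen X 8/50 = 16.0% → the standard therapy
Stage IV: the standard therapy 72/328 = 22.0%, Regimen X 23/183 = 12.6% → the standard therapy
Stage II: the standard therapy 80/144 = 55.6%, Regimen X 40/97 = 41.2% → the standard therapy
Stage I: the standard therapy 6/8 = 75.0%, Regimen X 6/10 = 60.0% → the standard therapy
Overall: the standard therapy 196/620 = 31.6%, Regimen X 77/340 = 22.6% → the standard therapy
The standard therapy wins overall and in every disease group — no reversal.

Yes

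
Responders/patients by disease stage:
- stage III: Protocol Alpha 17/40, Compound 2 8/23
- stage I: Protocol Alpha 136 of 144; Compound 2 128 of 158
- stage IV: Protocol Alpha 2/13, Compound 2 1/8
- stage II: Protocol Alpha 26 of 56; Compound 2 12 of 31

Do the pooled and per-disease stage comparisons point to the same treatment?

Stage III: Protocol Alpha 17/40 = 42.5%, Compound 2 8/23 = 34.8% → Protocol Alpha
Stage I: Protocol Alpha 136/144 = 94.4%, Compound 2 128/158 = 81.0% → Protocol Alpha
Stage IV: Protocol Alpha 2/13 = 15.4%, Compound 2 1/8 = 12.5% → Protocol Alpha
Stage II: Protocol Alpha 26/56 = 46.4%, Compound 2 12/31 = 38.7% → Protocol Alpha
Overall: Protocol Alpha 181/253 = 71.5%, Compound 2 149/220 = 67.7% → Protocol Alpha
Protocol Alpha wins overall and in every disease group — no reversal.

Yes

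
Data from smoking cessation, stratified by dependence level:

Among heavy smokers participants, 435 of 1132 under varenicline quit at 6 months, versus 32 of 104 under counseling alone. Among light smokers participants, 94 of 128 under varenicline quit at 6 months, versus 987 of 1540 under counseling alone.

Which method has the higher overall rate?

Heavy smokers: varenicline 435/1132 = 38.4%, counseling alone 32/104 = 30.8% → varenicline
Light smokers: varenicline 94/128 = 73.4%, counseling alone 987/1540 = 64.1% → varenicline
Overall: varenicline 529/1260 = 42.0%, counseling alone 1019/1644 = 62.0% → counseling alone
(Varenicline wins every dependence group but counseling alone wins overall — varenicline's participants skew toward the low-rate heavy smokers group.)

counseling alone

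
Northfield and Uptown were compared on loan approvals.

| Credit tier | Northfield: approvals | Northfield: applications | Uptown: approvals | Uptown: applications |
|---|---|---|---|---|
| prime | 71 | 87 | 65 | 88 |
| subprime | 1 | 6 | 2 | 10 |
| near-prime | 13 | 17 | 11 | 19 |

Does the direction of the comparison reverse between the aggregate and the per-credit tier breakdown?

Prime: Northfield 71/87 = 81.6%, Uptown 65/88 = 73.9% → Northfield
Subprime: Northfield 1/6 = 16.7%, Uptown 2/10 = 20.0% → Uptown
Near-prime: Northfield 13/17 = 76.5%, Uptown 11/19 = 57.9% → Northfield
Overall: Northfield 85/110 = 77.3%, Uptown 78/117 = 66.7% → Northfield
Neither sweeps: Northfield wins 2 of 3 groups, Uptown wins 1. Northfield wins overall but not every group — no Simpson reversal.

No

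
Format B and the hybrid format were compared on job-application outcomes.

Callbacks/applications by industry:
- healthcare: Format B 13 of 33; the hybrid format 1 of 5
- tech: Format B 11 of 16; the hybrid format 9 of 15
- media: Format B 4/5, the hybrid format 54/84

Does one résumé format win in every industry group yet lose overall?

Yes

Healthcare: Format B 13/33 = 39.4%, the hybrid format 1/5 = 20.0% → Format B
Tech: Format B 11/16 = 68.8%, the hybrid format 9/15 = 60.0% → Format B
Media: Format B 4/5 = 80.0%, the hybrid format 54/84 = 64.3% → Format B
Overall: Format B 28/54 = 51.9%, the hybrid format 64/104 = 61.5% → the hybrid format
Format B wins each industry group but the hybrid format wins overall — the comparison reverses. Format B's applications skew toward healthcare, which has a lower base rate.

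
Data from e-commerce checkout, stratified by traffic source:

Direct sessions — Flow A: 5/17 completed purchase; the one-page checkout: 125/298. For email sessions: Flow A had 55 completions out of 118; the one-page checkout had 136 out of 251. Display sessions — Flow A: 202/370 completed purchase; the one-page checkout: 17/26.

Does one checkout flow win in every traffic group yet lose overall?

Yes

Direct: Flow A 5/17 = 29.4%, the one-page checkout 125/298 = 41.9% → the one-page checkout
Email: Flow A 55/118 = 46.6%, the one-page checkout 136/251 = 54.2% → the one-page checkout
Display: Flow A 202/370 = 54.6%, the one-page checkout 17/26 = 65.4% → the one-page checkout
Overall: Flow A 262/505 = 51.9%, the one-page checkout 278/575 = 48.3% → Flow A
The one-page checkout wins each traffic group but Flow A wins overall — the comparison reverses. The one-page checkout's sessions skew toward direct, which has a lower base rate.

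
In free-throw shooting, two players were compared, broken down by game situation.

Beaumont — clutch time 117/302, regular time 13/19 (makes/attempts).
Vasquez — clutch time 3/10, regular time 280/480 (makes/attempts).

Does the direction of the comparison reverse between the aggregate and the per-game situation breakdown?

Clutch time: Beaumont 117/302 = 38.7%, Vasquez 3/10 = 30.0% → Beaumont
Regular time: Beaumont 13/19 = 68.4%, Vasquez 280/480 = 58.3% → Beaumont
Overall: Beaumont 130/321 = 40.5%, Vasquez 283/490 = 57.8% → Vasquez
Beaumont wins each game group but Vasquez wins overall — the comparison reverses. Beaumont's attempts skew toward clutch time, which has a lower base rate.

Yes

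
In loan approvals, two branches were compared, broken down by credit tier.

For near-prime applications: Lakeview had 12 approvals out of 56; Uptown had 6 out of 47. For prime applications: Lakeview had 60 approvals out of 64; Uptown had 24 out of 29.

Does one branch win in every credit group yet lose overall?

Near-prime: Lakeview 12/56 = 21.4%, Uptown 6/47 = 12.8% → Lakeview
Prime: Lakeview 60/64 = 93.8%, Uptown 24/29 = 82.8% → Lakeview
Overall: Lakeview 72/120 = 60.0%, Uptown 30/76 = 39.5% → Lakeview
Lakeview wins overall and in every credit group — no reversal.

No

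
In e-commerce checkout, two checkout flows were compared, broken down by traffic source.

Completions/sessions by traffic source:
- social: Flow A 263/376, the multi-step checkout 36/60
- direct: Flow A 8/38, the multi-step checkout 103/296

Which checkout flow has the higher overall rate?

Flow A

Social: Flow A 263/376 = 69.9%, the multi-step checkout 36/60 = 60.0% → Flow A
Direct: Flow A 8/38 = 21.1%, the multi-step checkout 103/296 = 34.8% → the multi-step checkout
Overall: Flow A 271/414 = 65.5%, the multi-step checkout 139/356 = 39.0% → Flow A
(Neither sweeps every traffic group, but Flow A has the higher pooled rate.)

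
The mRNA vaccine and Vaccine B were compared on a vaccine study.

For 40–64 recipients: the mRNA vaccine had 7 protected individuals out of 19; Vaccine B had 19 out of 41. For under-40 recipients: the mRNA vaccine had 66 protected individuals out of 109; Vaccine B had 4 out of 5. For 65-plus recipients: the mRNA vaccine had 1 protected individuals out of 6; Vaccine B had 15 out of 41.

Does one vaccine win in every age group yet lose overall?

Yes

40–64: the mRNA vaccine 7/19 = 36.8%, Vaccine B 19/41 = 46.3% → Vaccine B
Under-40: the mRNA vaccine 66/109 = 60.6%, Vaccine B 4/5 = 80.0% → Vaccine B
65-plus: the mRNA vaccine 1/6 = 16.7%, Vaccine B 15/41 = 36.6% → Vaccine B
Overall: the mRNA vaccine 74/134 = 55.2%, Vaccine B 38/87 = 43.7% → the mRNA vaccine
Vaccine B wins each age group but the mRNA vaccine wins overall — the comparison reverses. Vaccine B's recipients skew toward 65-plus, which has a lower base rate.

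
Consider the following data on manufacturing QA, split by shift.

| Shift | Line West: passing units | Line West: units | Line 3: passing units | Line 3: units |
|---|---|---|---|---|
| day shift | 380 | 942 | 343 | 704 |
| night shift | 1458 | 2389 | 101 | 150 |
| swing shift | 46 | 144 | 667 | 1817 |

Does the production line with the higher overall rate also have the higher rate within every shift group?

Day shift: Line West 380/942 = 40.3%, Line 3 343/704 = 48.7% → Line 3
Night shift: Line West 1458/2389 = 61.0%, Line 3 101/150 = 67.3% → Line 3
Swing shift: Line West 46/144 = 31.9%, Line 3 667/1817 = 36.7% → Line 3
Overall: Line West 1884/3475 = 54.2%, Line 3 1111/2671 = 41.6% → Line West
Line 3 wins each shift group but Line West wins overall — the comparison reverses. Line 3's units skew toward swing shift, which has a lower base rate.

No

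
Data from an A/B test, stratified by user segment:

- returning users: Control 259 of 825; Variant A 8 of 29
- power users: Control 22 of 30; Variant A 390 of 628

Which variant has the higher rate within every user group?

Returning users: Control 259/825 = 31.4%, Variant A 8/29 = 27.6% → Control
Power users: Control 22/30 = 73.3%, Variant A 390/628 = 62.1% → Control
Control has the higher rate in both groups.

Control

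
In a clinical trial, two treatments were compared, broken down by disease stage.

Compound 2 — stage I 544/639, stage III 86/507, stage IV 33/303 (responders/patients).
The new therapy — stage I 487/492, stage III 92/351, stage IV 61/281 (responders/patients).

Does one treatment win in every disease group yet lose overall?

Stage I: Compound 2 544/639 = 85.1%, the new therapy 487/492 = 99.0% → the new therapy
Stage III: Compound 2 86/507 = 17.0%, the new therapy 92/351 = 26.2% → the new therapy
Stage IV: Compound 2 33/303 = 10.9%, the new therapy 61/281 = 21.7% → the new therapy
Overall: Compound 2 663/1449 = 45.8%, the new therapy 640/1124 = 56.9% → the new therapy
The new therapy wins overall and in every disease group — no reversal.

No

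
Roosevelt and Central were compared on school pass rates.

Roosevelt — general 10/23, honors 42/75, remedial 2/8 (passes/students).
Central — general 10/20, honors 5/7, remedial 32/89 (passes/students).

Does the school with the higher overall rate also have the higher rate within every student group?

No

General: Roosevelt 10/23 = 43.5%, Central 10/20 = 50.0% → Central
Honors: Roosevelt 42/75 = 56.0%, Central 5/7 = 71.4% → Central
Remedial: Roosevelt 2/8 = 25.0%, Central 32/89 = 36.0% → Central
Overall: Roosevelt 54/106 = 50.9%, Central 47/116 = 40.5% → Roosevelt
Central wins each student group but Roosevelt wins overall — the comparison reverses. Central's students skew toward remedial, which has a lower base rate.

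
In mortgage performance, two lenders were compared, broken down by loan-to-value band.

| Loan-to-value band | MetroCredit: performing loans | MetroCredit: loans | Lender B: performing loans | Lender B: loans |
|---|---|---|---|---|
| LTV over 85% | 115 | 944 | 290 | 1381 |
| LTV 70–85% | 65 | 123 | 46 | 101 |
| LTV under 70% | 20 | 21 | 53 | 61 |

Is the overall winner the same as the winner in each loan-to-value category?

No

LTV over 85%: MetroCredit 115/944 = 12.2%, Lender B 290/1381 = 21.0% → Lender B
LTV 70–85%: MetroCredit 65/123 = 52.8%, Lender B 46/101 = 45.5% → MetroCredit
LTV under 70%: MetroCredit 20/21 = 95.2%, Lender B 53/61 = 86.9% → MetroCredit
Overall: MetroCredit 200/1088 = 18.4%, Lender B 389/1543 = 25.2% → Lender B
Neither sweeps: MetroCredit wins 2 of 3 groups, Lender B wins 1. Lender B wins overall but not every group — no Simpson reversal.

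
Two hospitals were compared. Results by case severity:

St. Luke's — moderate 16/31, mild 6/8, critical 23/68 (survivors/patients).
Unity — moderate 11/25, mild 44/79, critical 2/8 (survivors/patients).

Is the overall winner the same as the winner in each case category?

No

Moderate: St. Luke's 16/31 = 51.6%, Unity 11/25 = 44.0% → St. Luke's
Mild: St. Luke's 6/8 = 75.0%, Unity 44/79 = 55.7% → St. Luke's
Critical: St. Luke's 23/68 = 33.8%, Unity 2/8 = 25.0% → St. Luke's
Overall: St. Luke's 45/107 = 42.1%, Unity 57/112 = 50.9% → Unity
St. Luke's wins each case group but Unity wins overall — the comparison reverses. St. Luke's's patients skew toward critical, which has a lower base rate.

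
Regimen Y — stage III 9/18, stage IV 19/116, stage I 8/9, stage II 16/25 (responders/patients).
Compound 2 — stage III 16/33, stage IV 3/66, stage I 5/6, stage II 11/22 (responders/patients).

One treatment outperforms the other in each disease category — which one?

Regimen Y

Stage III: Regimen Y 9/18 = 50.0%, Compound 2 16/33 = 48.5% → Regimen Y
Stage IV: Regimen Y 19/116 = 16.4%, Compound 2 3/66 = 4.5% → Regimen Y
Stage I: Regimen Y 8/9 = 88.9%, Compound 2 5/6 = 83.3% → Regimen Y
Stage II: Regimen Y 16/25 = 64.0%, Compound 2 11/22 = 50.0% → Regimen Y
Regimen Y has the higher rate in all 4 groups.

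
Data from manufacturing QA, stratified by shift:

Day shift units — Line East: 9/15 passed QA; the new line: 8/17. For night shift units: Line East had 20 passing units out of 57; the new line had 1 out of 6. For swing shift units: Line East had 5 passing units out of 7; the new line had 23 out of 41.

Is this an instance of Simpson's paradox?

Yes

Day shift: Line East 9/15 = 60.0%, the new line 8/17 = 47.1% → Line East
Night shift: Line East 20/57 = 35.1%, the new line 1/6 = 16.7% → Line East
Swing shift: Line East 5/7 = 71.4%, the new line 23/41 = 56.1% → Line East
Overall: Line East 34/79 = 43.0%, the new line 32/64 = 50.0% → the new line
Line East wins each shift group but the new line wins overall — the comparison reverses. Line East's units skew toward night shift, which has a lower base rate.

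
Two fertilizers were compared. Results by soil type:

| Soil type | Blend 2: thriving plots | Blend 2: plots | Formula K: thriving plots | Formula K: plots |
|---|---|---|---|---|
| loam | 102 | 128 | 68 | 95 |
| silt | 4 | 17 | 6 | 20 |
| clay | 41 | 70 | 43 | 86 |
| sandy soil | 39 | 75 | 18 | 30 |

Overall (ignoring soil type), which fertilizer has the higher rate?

Loam: Blend 2 102/128 = 79.7%, Formula K 68/95 = 71.6% → Blend 2
Silt: Blend 2 4/17 = 23.5%, Formula K 6/20 = 30.0% → Formula K
Clay: Blend 2 41/70 = 58.6%, Formula K 43/86 = 50.0% → Blend 2
Sandy soil: Blend 2 39/75 = 52.0%, Formula K 18/30 = 60.0% → Formula K
Overall: Blend 2 186/290 = 64.1%, Formula K 135/231 = 58.4% → Blend 2
(Neither sweeps every soil group, but Blend 2 has the higher pooled rate.)

Blend 2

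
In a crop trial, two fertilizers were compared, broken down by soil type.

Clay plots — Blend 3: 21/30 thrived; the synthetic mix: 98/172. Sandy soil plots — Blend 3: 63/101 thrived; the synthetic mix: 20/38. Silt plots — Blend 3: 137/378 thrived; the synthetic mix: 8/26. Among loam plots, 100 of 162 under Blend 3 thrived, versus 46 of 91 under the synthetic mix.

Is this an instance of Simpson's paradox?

Yes

Clay: Blend 3 21/30 = 70.0%, the synthetic mix 98/172 = 57.0% → Blend 3
Sandy soil: Blend 3 63/101 = 62.4%, the synthetic mix 20/38 = 52.6% → Blend 3
Silt: Blend 3 137/378 = 36.2%, the synthetic mix 8/26 = 30.8% → Blend 3
Loam: Blend 3 100/162 = 61.7%, the synthetic mix 46/91 = 50.5% → Blend 3
Overall: Blend 3 321/671 = 47.8%, the synthetic mix 172/327 = 52.6% → the synthetic mix
Blend 3 wins each soil group but the synthetic mix wins overall — the comparison reverses. Blend 3's plots skew toward silt, which has a lower base rate.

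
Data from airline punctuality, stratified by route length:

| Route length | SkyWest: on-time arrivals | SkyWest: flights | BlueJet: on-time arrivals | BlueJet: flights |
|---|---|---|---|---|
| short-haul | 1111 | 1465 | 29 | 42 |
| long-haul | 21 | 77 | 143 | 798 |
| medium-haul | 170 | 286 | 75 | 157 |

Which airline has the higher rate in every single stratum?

SkyWest

Short-haul: SkyWest 1111/1465 = 75.8%, BlueJet 29/42 = 69.0% → SkyWest
Long-haul: SkyWest 21/77 = 27.3%, BlueJet 143/798 = 17.9% → SkyWest
Medium-haul: SkyWest 170/286 = 59.4%, BlueJet 75/157 = 47.8% → SkyWest
SkyWest has the higher rate in all 3 groups.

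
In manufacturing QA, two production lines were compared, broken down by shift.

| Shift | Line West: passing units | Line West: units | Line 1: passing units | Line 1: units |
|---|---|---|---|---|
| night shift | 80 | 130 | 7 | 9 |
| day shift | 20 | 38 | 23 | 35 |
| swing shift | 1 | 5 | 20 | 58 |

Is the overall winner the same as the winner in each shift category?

No

Night shift: Line West 80/130 = 61.5%, Line 1 7/9 = 77.8% → Line 1
Day shift: Line West 20/38 = 52.6%, Line 1 23/35 = 65.7% → Line 1
Swing shift: Line West 1/5 = 20.0%, Line 1 20/58 = 34.5% → Line 1
Overall: Line West 101/173 = 58.4%, Line 1 50/102 = 49.0% → Line West
Line 1 wins each shift group but Line West wins overall — the comparison reverses. Line 1's units skew toward swing shift, which has a lower base rate.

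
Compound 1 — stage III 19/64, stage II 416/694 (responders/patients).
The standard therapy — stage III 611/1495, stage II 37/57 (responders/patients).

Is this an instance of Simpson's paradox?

Yes

Stage III: Compound 1 19/64 = 29.7%, the standard therapy 611/1495 = 40.9% → the standard therapy
Stage II: Compound 1 416/694 = 59.9%, the standard therapy 37/57 = 64.9% → the standard therapy
Overall: Compound 1 435/758 = 57.4%, the standard therapy 648/1552 = 41.8% → Compound 1
The standard therapy wins each disease group but Compound 1 wins overall — the comparison reverses. The standard therapy's patients skew toward stage III, which has a lower base rate.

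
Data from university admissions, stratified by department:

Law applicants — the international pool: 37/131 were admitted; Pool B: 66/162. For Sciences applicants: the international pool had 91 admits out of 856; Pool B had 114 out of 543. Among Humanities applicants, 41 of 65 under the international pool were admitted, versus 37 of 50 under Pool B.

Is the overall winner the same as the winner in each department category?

Yes

Law: the international pool 37/131 = 28.2%, Pool B 66/162 = 40.7% → Pool B
Sciences: the international pool 91/856 = 10.6%, Pool B 114/543 = 21.0% → Pool B
Humanities: the international pool 41/65 = 63.1%, Pool B 37/50 = 74.0% → Pool B
Overall: the international pool 169/1052 = 16.1%, Pool B 217/755 = 28.7% → Pool B
Pool B wins overall and in every department group — no reversal.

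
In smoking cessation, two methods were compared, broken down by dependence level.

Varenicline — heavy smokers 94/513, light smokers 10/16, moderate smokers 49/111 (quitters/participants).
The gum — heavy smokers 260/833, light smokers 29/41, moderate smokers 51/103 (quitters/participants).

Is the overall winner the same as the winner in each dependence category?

Yes

Heavy smokers: varenicline 94/513 = 18.3%, the gum 260/833 = 31.2% → the gum
Light smokers: varenicline 10/16 = 62.5%, the gum 29/41 = 70.7% → the gum
Moderate smokers: varenicline 49/111 = 44.1%, the gum 51/103 = 49.5% → the gum
Overall: varenicline 153/640 = 23.9%, the gum 340/977 = 34.8% → the gum
The gum wins overall and in every dependence group — no reversal.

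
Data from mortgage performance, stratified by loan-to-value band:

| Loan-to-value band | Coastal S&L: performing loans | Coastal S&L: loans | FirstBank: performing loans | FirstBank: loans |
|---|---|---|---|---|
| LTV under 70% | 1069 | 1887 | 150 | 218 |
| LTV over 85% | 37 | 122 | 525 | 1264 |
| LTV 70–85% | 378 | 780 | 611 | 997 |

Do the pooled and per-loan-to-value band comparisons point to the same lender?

No

LTV under 70%: Coastal S&L 1069/1887 = 56.7%, FirstBank 150/218 = 68.8% → FirstBank
LTV over 85%: Coastal S&L 37/122 = 30.3%, FirstBank 525/1264 = 41.5% → FirstBank
LTV 70–85%: Coastal S&L 378/780 = 48.5%, FirstBank 611/997 = 61.3% → FirstBank
Overall: Coastal S&L 1484/2789 = 53.2%, FirstBank 1286/2479 = 51.9% → Coastal S&L
FirstBank wins each loan-to-value group but Coastal S&L wins overall — the comparison reverses. FirstBank's loans skew toward LTV over 85%, which has a lower base rate.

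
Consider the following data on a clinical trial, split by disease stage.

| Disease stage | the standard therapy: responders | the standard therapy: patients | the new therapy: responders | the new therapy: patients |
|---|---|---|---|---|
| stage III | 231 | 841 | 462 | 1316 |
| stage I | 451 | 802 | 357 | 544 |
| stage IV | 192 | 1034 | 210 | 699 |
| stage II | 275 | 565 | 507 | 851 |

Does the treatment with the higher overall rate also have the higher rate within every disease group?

Yes

Stage III: the standard therapy 231/841 = 27.5%, the new therapy 462/1316 = 35.1% → the new therapy
Stage I: the standard therapy 451/802 = 56.2%, the new therapy 357/544 = 65.6% → the new therapy
Stage IV: the standard therapy 192/1034 = 18.6%, the new therapy 210/699 = 30.0% → the new therapy
Stage II: the standard therapy 275/565 = 48.7%, the new therapy 507/851 = 59.6% → the new therapy
Overall: the standard therapy 1149/3242 = 35.4%, the new therapy 1536/3410 = 45.0% → the new therapy
The new therapy wins overall and in every disease group — no reversal.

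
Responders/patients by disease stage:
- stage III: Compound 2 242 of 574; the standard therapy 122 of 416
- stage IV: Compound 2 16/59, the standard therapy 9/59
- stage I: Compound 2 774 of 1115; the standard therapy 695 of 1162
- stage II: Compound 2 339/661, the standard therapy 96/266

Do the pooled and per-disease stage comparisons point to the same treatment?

Stage III: Compound 2 242/574 = 42.2%, the standard therapy 122/416 = 29.3% → Compound 2
Stage IV: Compound 2 16/59 = 27.1%, the standard therapy 9/59 = 15.3% → Compound 2
Stage I: Compound 2 774/1115 = 69.4%, the standard therapy 695/1162 = 59.8% → Compound 2
Stage II: Compound 2 339/661 = 51.3%, the standard therapy 96/266 = 36.1% → Compound 2
Overall: Compound 2 1371/2409 = 56.9%, the standard therapy 922/1903 = 48.4% → Compound 2
Compound 2 wins overall and in every disease group — no reversal.

Yes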